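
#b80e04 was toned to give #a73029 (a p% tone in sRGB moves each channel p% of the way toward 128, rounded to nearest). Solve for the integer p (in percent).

#b80e04 is rgb(184, 14, 4); #a73029 is rgb(167, 48, 41).
On the B channel (widest range): 41 ≈ 4 + (p/100)(128 − 4), so p ≈ 100×(41 − 4)/(128 − 4) = 3700/124 = 29.84.
p = 30 reproduces all three channels after rounding.

30%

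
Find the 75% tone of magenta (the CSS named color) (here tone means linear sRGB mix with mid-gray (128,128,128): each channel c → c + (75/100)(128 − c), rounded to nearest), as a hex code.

CSS magenta is rgb(255, 0, 255).
A 75% tone moves each channel 75% toward 128:
  R: 255 − 95.25 = 159.75 → 160
  G: 0 + 0.75×(128−0) = 0 + 96 = 96 → 96
  B: 255 − 95.25 = 159.75 → 160
rgb(160, 96, 160) = #A060A0.

#A060A0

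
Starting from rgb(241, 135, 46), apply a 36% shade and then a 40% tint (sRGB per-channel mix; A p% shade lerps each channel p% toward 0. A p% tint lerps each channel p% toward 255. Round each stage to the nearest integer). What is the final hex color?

A 36% shade moves each channel 36% toward 0:
  R: 241 + 0.36×(0−241) = 241 − 86.76 = 154.24 → 154
  G: 135 + 0.36×(0−135) = 135 − 48.6 = 86.4 → 86
  B: 46 + 0.36×(0−46) = 46 − 16.56 = 29.44 → 29
After the shade: rgb(154, 86, 29) = #9A561D.
A 40% tint moves each channel 40% toward 255:
  R: 154 + 0.4×(255−154) = 154 + 40.4 = 194.4 → 194
  G: 86 + 0.4×(255−86) = 86 + 67.6 = 153.6 → 154
  B: 29 + 0.4×(255−29) = 29 + 90.4 = 119.4 → 119
rgb(194, 154, 119) = #C29A77.

#C29A77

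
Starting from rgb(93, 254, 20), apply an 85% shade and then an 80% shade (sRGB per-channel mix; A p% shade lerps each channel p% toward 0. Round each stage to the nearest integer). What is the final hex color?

Per channel, c → c + 0.85(0 − c):
  R: 93 + 0.85×(0−93) = 93 − 79.05 = 13.95 → 14
  G: 254 − 215.9 = 38.1 → 38
  B: 20 + 0.85×(0−20) = 20 − 17 = 3 → 3
After the shade: rgb(14, 38, 3) = #0E2603.
Lerp each channel 80% toward 0:
  R: 14 + 0.8×(0−14) = 14 − 11.2 = 2.8 → 3
  G: 38 − 30.4 = 7.6 → 8
  B: 3 + 0.8×(0−3) = 3 − 2.4 = 0.6 → 1
rgb(3, 8, 1) = #030801.

#030801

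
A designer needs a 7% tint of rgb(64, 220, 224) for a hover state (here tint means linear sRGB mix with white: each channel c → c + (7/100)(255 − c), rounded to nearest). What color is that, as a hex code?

#4DDEE2

Lerp each channel 7% toward 255:
  R: 64 + 13.37 = 77.37 → 77
  G: 220 + 0.07×(255−220) = 220 + 2.45 = 222.45 → 222
  B: 224 + 2.17 = 226.17 → 226
rgb(77, 222, 226) = #4DDEE2.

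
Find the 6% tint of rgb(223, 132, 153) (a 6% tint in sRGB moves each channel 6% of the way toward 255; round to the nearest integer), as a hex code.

Per channel, c → c + 0.06(255 − c):
  R: 223 + 1.92 = 224.92 → 225
  G: 132 + 0.06×(255−132) = 132 + 7.38 = 139.38 → 139
  B: 153 + 0.06×(255−153) = 153 + 6.12 = 159.12 → 159
rgb(225, 139, 159) = #e18b9f.

#e18b9f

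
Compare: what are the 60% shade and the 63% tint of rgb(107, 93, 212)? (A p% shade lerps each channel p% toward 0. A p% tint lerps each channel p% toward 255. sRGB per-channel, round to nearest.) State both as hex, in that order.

60% shade:
  R: 107 + 0.6×(0−107) = 107 − 64.2 = 42.8 → 43
  G: 93 − 55.8 = 37.2 → 37
  B: 212 + 0.6×(0−212) = 212 − 127.2 = 84.8 → 85
  → #2b2555
63% tint:
  R: 107 + 0.63×(255−107) = 107 + 93.24 = 200.24 → 200
  G: 93 + 0.63×(255−93) = 93 + 102.06 = 195.06 → 195
  B: 212 + 27.09 = 239.09 → 239
  → #c8c3ef

#2b2555, #c8c3ef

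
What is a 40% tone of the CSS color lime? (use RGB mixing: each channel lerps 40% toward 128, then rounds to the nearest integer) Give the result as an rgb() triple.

CSS lime is rgb(0, 255, 0).
Per channel, c → c + 0.4(128 − c):
  R: 0 + 51.2 = 51.2 → 51
  G: 255 − 50.8 = 204.2 → 204
  B: 0 + 51.2 = 51.2 → 51

rgb(51, 204, 51)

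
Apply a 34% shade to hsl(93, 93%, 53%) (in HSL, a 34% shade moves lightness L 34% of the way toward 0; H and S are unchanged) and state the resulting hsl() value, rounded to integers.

L moves 34% from 53 toward 0: 53 − 18.02 = 34.98 → 35.
H and S are unchanged.

hsl(93, 93%, 35%)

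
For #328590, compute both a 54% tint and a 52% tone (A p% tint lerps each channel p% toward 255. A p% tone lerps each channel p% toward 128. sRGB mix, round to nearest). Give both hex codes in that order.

#328590 is rgb(50, 133, 144).
54% tint:
  R: 50 + 110.7 = 160.7 → 161
  G: 133 + 0.54×(255−133) = 133 + 65.88 = 198.88 → 199
  B: 144 + 0.54×(255−144) = 144 + 59.94 = 203.94 → 204
  → #A1C7CC
52% tone:
  R: 50 + 0.52×(128−50) = 50 + 40.56 = 90.56 → 91
  G: 133 + 0.52×(128−133) = 133 − 2.6 = 130.4 → 130
  B: 144 + 0.52×(128−144) = 144 − 8.32 = 135.68 → 136
  → #5B8288

#A1C7CC, #5B8288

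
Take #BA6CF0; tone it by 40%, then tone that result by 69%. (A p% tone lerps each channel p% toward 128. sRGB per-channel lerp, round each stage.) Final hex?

#BA6CF0 is rgb(186, 108, 240).
Lerp each channel 40% toward 128:
  R: 186 + 0.4×(128−186) = 186 − 23.2 = 162.8 → 163
  G: 108 + 0.4×(128−108) = 108 + 8 = 116 → 116
  B: 240 − 44.8 = 195.2 → 195
After the tone: rgb(163, 116, 195) = #A374C3.
Per channel, c → c + 0.69(128 − c):
  R: 163 + 0.69×(128−163) = 163 − 24.15 = 138.85 → 139
  G: 116 + 8.28 = 124.28 → 124
  B: 195 + 0.69×(128−195) = 195 − 46.23 = 148.77 → 149
rgb(139, 124, 149) = #8B7C95.

#8B7C95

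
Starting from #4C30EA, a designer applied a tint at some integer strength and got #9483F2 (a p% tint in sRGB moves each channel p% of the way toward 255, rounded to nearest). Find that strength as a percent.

#4C30EA is rgb(76, 48, 234); #9483F2 is rgb(148, 131, 242).
On the G channel (widest range): 131 ≈ 48 + (p/100)(255 − 48), so p ≈ 100×(131 − 48)/(255 − 48) = 8300/207 = 40.10.
p = 40 reproduces all three channels after rounding.

40%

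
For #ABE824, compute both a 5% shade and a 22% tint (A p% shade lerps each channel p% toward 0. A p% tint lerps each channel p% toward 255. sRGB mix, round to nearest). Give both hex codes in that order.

#A2DC22, #BDED54

#ABE824 is rgb(171, 232, 36).
5% shade:
  R: 171 + 0.05×(0−171) = 171 − 8.55 = 162.45 → 162
  G: 232 − 11.6 = 220.4 → 220
  B: 36 + 0.05×(0−36) = 36 − 1.8 = 34.2 → 34
  → #A2DC22
22% tint:
  R: 171 + 18.48 = 189.48 → 189
  G: 232 + 0.22×(255−232) = 232 + 5.06 = 237.06 → 237
  B: 36 + 0.22×(255−36) = 36 + 48.18 = 84.18 → 84
  → #BDED54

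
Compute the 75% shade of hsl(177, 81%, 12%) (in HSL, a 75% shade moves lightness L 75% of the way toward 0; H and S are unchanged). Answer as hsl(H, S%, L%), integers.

hsl(177, 81%, 3%)

L moves 75% from 12 toward 0: 12 − 9 = 3 → 3.
H and S are unchanged.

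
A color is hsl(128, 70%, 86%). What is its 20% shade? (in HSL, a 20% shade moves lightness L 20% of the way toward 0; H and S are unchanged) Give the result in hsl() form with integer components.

L moves 20% from 86 toward 0: 86 − 17.2 = 68.8 → 69.
H and S are unchanged.

hsl(128, 70%, 69%)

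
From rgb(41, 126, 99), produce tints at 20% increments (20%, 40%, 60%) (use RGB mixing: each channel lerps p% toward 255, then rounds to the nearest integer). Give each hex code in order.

20%: (41 + 42.8 = 83.8→84, 126 + 25.8 = 151.8→152, 99 + 31.2 = 130.2→130) → #549882
40%: (41 + 85.6 = 126.6→127, 126 + 51.6 = 177.6→178, 99 + 62.4 = 161.4→161) → #7FB2A1
60%: (41 + 128.4 = 169.4→169, 126 + 77.4 = 203.4→203, 99 + 93.6 = 192.6→193) → #A9CBC1

#549882, #7FB2A1, #A9CBC1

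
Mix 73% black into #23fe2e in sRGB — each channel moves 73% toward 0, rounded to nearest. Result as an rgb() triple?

#23fe2e is rgb(35, 254, 46).
Lerp each channel 73% toward 0:
  R: 35 − 25.55 = 9.45 → 9
  G: 254 − 185.42 = 68.58 → 69
  B: 46 − 33.58 = 12.42 → 12

rgb(9, 69, 12)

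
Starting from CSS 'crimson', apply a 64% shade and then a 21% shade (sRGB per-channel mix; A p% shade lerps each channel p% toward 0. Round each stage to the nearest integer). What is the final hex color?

CSS crimson is rgb(220, 20, 60).
Per channel, c → c + 0.64(0 − c):
  R: 220 + 0.64×(0−220) = 220 − 140.8 = 79.2 → 79
  G: 20 + 0.64×(0−20) = 20 − 12.8 = 7.2 → 7
  B: 60 − 38.4 = 21.6 → 22
After the shade: rgb(79, 7, 22) = #4f0716.
A 21% shade moves each channel 21% toward 0:
  R: 79 + 0.21×(0−79) = 79 − 16.59 = 62.41 → 62
  G: 7 + 0.21×(0−7) = 7 − 1.47 = 5.53 → 6
  B: 22 + 0.21×(0−22) = 22 − 4.62 = 17.38 → 17
rgb(62, 6, 17) = #3e0611.

#3e0611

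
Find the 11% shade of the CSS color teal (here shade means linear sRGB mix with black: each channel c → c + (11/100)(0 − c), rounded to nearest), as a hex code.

#007272

CSS teal is rgb(0, 128, 128).
Lerp each channel 11% toward 0:
  R: 0 + 0.11×(0−0) = 0 + 0 = 0 → 0
  G: 128 + 0.11×(0−128) = 128 − 14.08 = 113.92 → 114
  B: 128 − 14.08 = 113.92 → 114
rgb(0, 114, 114) = #007272.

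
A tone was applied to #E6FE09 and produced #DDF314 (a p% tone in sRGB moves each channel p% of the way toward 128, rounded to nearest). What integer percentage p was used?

#E6FE09 is rgb(230, 254, 9); #DDF314 is rgb(221, 243, 20).
On the G channel (widest range): 243 ≈ 254 + (p/100)(128 − 254), so p ≈ 100×(243 − 254)/(128 − 254) = -1100/-126 = 8.73.
p = 9 reproduces all three channels after rounding.

9%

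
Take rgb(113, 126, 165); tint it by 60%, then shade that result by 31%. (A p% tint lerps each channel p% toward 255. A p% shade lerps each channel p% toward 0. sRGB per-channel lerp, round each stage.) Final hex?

Lerp each channel 60% toward 255:
  R: 113 + 85.2 = 198.2 → 198
  G: 126 + 77.4 = 203.4 → 203
  B: 165 + 54 = 219 → 219
After the tint: rgb(198, 203, 219) = #C6CBDB.
Lerp each channel 31% toward 0:
  R: 198 − 61.38 = 136.62 → 137
  G: 203 − 62.93 = 140.07 → 140
  B: 219 − 67.89 = 151.11 → 151
rgb(137, 140, 151) = #898C97.

#898C97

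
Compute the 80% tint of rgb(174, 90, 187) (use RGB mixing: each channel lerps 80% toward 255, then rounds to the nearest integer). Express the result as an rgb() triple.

An 80% tint moves each channel 80% toward 255:
  R: 174 + 64.8 = 238.8 → 239
  G: 90 + 132 = 222 → 222
  B: 187 + 0.8×(255−187) = 187 + 54.4 = 241.4 → 241

rgb(239, 222, 241)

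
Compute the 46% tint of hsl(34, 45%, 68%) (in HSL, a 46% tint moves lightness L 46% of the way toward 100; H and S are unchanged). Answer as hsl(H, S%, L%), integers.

hsl(34, 45%, 83%)

L moves 46% from 68 toward 100: 68 + 14.72 = 82.72 → 83.
H and S are unchanged.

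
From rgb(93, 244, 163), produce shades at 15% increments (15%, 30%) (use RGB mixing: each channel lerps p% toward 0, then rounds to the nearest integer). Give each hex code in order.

15%: (93 − 13.95 = 79.05→79, 244 − 36.6 = 207.4→207, 163 − 24.45 = 138.55→139) → #4fcf8b
30%: (93 − 27.9 = 65.1→65, 244 − 73.2 = 170.8→171, 163 − 48.9 = 114.1→114) → #41ab72

#4fcf8b, #41ab72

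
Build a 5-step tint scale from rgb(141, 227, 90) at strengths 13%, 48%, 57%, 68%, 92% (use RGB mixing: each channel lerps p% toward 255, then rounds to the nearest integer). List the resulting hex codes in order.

#9CE76F, #C4F0A9, #CEF3B8, #DBF6CA, #F6FDF2

13%: (141 + 14.82 = 155.82→156, 227 + 3.64 = 230.64→231, 90 + 21.45 = 111.45→111) → #9CE76F
48%: (141 + 54.72 = 195.72→196, 227 + 13.44 = 240.44→240, 90 + 79.2 = 169.2→169) → #C4F0A9
57%: (141 + 64.98 = 205.98→206, 227 + 15.96 = 242.96→243, 90 + 94.05 = 184.05→184) → #CEF3B8
68%: (141 + 77.52 = 218.52→219, 227 + 19.04 = 246.04→246, 90 + 112.2 = 202.2→202) → #DBF6CA
92%: (141 + 104.88 = 245.88→246, 227 + 25.76 = 252.76→253, 90 + 151.8 = 241.8→242) → #F6FDF2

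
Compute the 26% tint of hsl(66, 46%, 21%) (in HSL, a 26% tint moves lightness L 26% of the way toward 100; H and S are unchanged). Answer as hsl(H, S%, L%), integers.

hsl(66, 46%, 42%)

L moves 26% from 21 toward 100: 21 + 20.54 = 41.54 → 42.
H and S are unchanged.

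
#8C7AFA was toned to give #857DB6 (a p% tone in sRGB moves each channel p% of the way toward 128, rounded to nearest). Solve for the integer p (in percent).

56%

#8C7AFA is rgb(140, 122, 250); #857DB6 is rgb(133, 125, 182).
On the B channel (widest range): 182 ≈ 250 + (p/100)(128 − 250), so p ≈ 100×(182 − 250)/(128 − 250) = -6800/-122 = 55.74.
p = 56 reproduces all three channels after rounding.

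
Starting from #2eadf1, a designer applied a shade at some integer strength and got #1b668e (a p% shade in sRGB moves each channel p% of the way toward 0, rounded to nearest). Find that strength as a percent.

41%

#2eadf1 is rgb(46, 173, 241); #1b668e is rgb(27, 102, 142).
On the B channel (widest range): 142 ≈ 241 + (p/100)(0 − 241), so p ≈ 100×(142 − 241)/(0 − 241) = -9900/-241 = 41.08.
p = 41 reproduces all three channels after rounding.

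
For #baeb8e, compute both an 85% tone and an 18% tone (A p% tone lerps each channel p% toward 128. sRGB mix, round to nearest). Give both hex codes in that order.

#899082, #b0d88b

#baeb8e is rgb(186, 235, 142).
85% tone:
  R: 186 + 0.85×(128−186) = 186 − 49.3 = 136.7 → 137
  G: 235 − 90.95 = 144.05 → 144
  B: 142 + 0.85×(128−142) = 142 − 11.9 = 130.1 → 130
  → #899082
18% tone:
  R: 186 − 10.44 = 175.56 → 176
  G: 235 + 0.18×(128−235) = 235 − 19.26 = 215.74 → 216
  B: 142 + 0.18×(128−142) = 142 − 2.52 = 139.48 → 139
  → #b0d88b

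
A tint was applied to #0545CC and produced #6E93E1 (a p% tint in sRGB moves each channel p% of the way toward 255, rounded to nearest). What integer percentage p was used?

42%

#0545CC is rgb(5, 69, 204); #6E93E1 is rgb(110, 147, 225).
On the R channel (widest range): 110 ≈ 5 + (p/100)(255 − 5), so p ≈ 100×(110 − 5)/(255 − 5) = 10500/250 = 42.00.
p = 42 reproduces all three channels after rounding.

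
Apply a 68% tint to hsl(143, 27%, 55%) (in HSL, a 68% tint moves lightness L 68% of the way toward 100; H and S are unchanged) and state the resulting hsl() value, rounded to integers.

L moves 68% from 55 toward 100: 55 + 30.6 = 85.6 → 86.
H and S are unchanged.

hsl(143, 27%, 86%)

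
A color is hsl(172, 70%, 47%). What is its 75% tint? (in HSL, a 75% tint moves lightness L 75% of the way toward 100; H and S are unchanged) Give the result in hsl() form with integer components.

hsl(172, 70%, 87%)

L moves 75% from 47 toward 100: 47 + 39.75 = 86.75 → 87.
H and S are unchanged.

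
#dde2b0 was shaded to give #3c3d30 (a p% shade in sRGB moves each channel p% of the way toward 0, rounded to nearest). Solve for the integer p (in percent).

73%

#dde2b0 is rgb(221, 226, 176); #3c3d30 is rgb(60, 61, 48).
On the G channel (widest range): 61 ≈ 226 + (p/100)(0 − 226), so p ≈ 100×(61 − 226)/(0 − 226) = -16500/-226 = 73.01.
p = 73 reproduces all three channels after rounding.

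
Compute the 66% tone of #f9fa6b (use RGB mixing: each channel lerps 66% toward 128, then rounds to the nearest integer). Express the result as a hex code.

#a9a979

#f9fa6b is rgb(249, 250, 107).
Lerp each channel 66% toward 128:
  R: 249 + 0.66×(128−249) = 249 − 79.86 = 169.14 → 169
  G: 250 + 0.66×(128−250) = 250 − 80.52 = 169.48 → 169
  B: 107 + 13.86 = 120.86 → 121
rgb(169, 169, 121) = #a9a979.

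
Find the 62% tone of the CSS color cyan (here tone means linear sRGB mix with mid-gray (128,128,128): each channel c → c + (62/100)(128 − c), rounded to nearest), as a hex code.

CSS cyan is rgb(0, 255, 255).
Lerp each channel 62% toward 128:
  R: 0 + 0.62×(128−0) = 0 + 79.36 = 79.36 → 79
  G: 255 − 78.74 = 176.26 → 176
  B: 255 + 0.62×(128−255) = 255 − 78.74 = 176.26 → 176
rgb(79, 176, 176) = #4fb0b0.

#4fb0b0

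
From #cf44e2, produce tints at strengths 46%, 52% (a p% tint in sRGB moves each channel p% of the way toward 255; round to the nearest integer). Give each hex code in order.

#e59aef, #e8a5f1

#cf44e2 is rgb(207, 68, 226).
46%: (207 + 22.08 = 229.08→229, 68 + 86.02 = 154.02→154, 226 + 13.34 = 239.34→239) → #e59aef
52%: (207 + 24.96 = 231.96→232, 68 + 97.24 = 165.24→165, 226 + 15.08 = 241.08→241) → #e8a5f1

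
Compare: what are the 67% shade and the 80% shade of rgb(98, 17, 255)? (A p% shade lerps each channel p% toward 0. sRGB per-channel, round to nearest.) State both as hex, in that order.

#200654, #140333

67% shade:
  R: 98 − 65.66 = 32.34 → 32
  G: 17 + 0.67×(0−17) = 17 − 11.39 = 5.61 → 6
  B: 255 − 170.85 = 84.15 → 84
  → #200654
80% shade:
  R: 98 − 78.4 = 19.6 → 20
  G: 17 + 0.8×(0−17) = 17 − 13.6 = 3.4 → 3
  B: 255 + 0.8×(0−255) = 255 − 204 = 51 → 51
  → #140333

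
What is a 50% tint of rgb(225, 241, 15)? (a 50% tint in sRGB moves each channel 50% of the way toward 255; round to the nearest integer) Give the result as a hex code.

#f0f887

Lerp each channel 50% toward 255:
  R: 225 + 15 = 240 → 240
  G: 241 + 7 = 248 → 248
  B: 15 + 120 = 135 → 135
rgb(240, 248, 135) = #f0f887.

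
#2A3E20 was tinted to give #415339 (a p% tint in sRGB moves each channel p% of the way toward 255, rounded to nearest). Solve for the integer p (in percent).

#2A3E20 is rgb(42, 62, 32); #415339 is rgb(65, 83, 57).
On the B channel (widest range): 57 ≈ 32 + (p/100)(255 − 32), so p ≈ 100×(57 − 32)/(255 − 32) = 2500/223 = 11.21.
p = 11 reproduces all three channels after rounding.

11%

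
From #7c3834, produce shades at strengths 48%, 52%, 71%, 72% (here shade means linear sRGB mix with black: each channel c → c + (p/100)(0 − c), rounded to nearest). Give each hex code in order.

#401d1b, #3c1b19, #24100f, #23100f

#7c3834 is rgb(124, 56, 52).
48%: (124 − 59.52 = 64.48→64, 56 − 26.88 = 29.12→29, 52 − 24.96 = 27.04→27) → #401d1b
52%: (124 − 64.48 = 59.52→60, 56 − 29.12 = 26.88→27, 52 − 27.04 = 24.96→25) → #3c1b19
71%: (124 − 88.04 = 35.96→36, 56 − 39.76 = 16.24→16, 52 − 36.92 = 15.08→15) → #24100f
72%: (124 − 89.28 = 34.72→35, 56 − 40.32 = 15.68→16, 52 − 37.44 = 14.56→15) → #23100f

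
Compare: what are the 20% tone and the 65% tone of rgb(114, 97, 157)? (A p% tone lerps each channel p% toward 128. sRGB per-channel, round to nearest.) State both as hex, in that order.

#756797, #7b758a

20% tone:
  R: 114 + 2.8 = 116.8 → 117
  G: 97 + 0.2×(128−97) = 97 + 6.2 = 103.2 → 103
  B: 157 − 5.8 = 151.2 → 151
  → #756797
65% tone:
  R: 114 + 0.65×(128−114) = 114 + 9.1 = 123.1 → 123
  G: 97 + 0.65×(128−97) = 97 + 20.15 = 117.15 → 117
  B: 157 + 0.65×(128−157) = 157 − 18.85 = 138.15 → 138
  → #7b758a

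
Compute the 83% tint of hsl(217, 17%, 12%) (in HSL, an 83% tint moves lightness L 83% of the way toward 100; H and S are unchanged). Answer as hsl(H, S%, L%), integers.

L moves 83% from 12 toward 100: 12 + 73.04 = 85.04 → 85.
H and S are unchanged.

hsl(217, 17%, 85%)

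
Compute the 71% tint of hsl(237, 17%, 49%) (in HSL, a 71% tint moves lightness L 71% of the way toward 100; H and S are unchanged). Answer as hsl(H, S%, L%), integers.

hsl(237, 17%, 85%)

L moves 71% from 49 toward 100: 49 + 36.21 = 85.21 → 85.
H and S are unchanged.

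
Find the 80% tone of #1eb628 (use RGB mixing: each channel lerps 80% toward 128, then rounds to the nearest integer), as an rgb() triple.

rgb(108, 139, 110)

#1eb628 is rgb(30, 182, 40).
An 80% tone moves each channel 80% toward 128:
  R: 30 + 78.4 = 108.4 → 108
  G: 182 − 43.2 = 138.8 → 139
  B: 40 + 70.4 = 110.4 → 110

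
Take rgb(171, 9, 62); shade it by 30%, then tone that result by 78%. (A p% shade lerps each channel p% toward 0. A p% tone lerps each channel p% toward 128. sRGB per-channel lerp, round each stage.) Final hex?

#7E656D

A 30% shade moves each channel 30% toward 0:
  R: 171 − 51.3 = 119.7 → 120
  G: 9 + 0.3×(0−9) = 9 − 2.7 = 6.3 → 6
  B: 62 − 18.6 = 43.4 → 43
After the shade: rgb(120, 6, 43) = #78062B.
Lerp each channel 78% toward 128:
  R: 120 + 0.78×(128−120) = 120 + 6.24 = 126.24 → 126
  G: 6 + 95.16 = 101.16 → 101
  B: 43 + 66.3 = 109.3 → 109
rgb(126, 101, 109) = #7E656D.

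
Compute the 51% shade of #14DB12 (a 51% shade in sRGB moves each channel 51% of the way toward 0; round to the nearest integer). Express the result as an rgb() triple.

rgb(10, 107, 9)

#14DB12 is rgb(20, 219, 18).
Lerp each channel 51% toward 0:
  R: 20 + 0.51×(0−20) = 20 − 10.2 = 9.8 → 10
  G: 219 + 0.51×(0−219) = 219 − 111.69 = 107.31 → 107
  B: 18 − 9.18 = 8.82 → 9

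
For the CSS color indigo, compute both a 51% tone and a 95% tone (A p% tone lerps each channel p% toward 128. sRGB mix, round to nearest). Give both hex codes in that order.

CSS indigo is rgb(75, 0, 130).
51% tone:
  R: 75 + 27.03 = 102.03 → 102
  G: 0 + 0.51×(128−0) = 0 + 65.28 = 65.28 → 65
  B: 130 + 0.51×(128−130) = 130 − 1.02 = 128.98 → 129
  → #664181
95% tone:
  R: 75 + 0.95×(128−75) = 75 + 50.35 = 125.35 → 125
  G: 0 + 0.95×(128−0) = 0 + 121.6 = 121.6 → 122
  B: 130 + 0.95×(128−130) = 130 − 1.9 = 128.1 → 128
  → #7D7A80

#664181, #7D7A80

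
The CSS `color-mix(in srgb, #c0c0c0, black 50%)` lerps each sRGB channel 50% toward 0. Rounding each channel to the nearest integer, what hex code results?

#606060

#c0c0c0 is rgb(192, 192, 192).
A 50% shade moves each channel 50% toward 0:
  R: 192 − 96 = 96 → 96
  G: 192 + 0.5×(0−192) = 192 − 96 = 96 → 96
  B: 192 − 96 = 96 → 96
rgb(96, 96, 96) = #606060.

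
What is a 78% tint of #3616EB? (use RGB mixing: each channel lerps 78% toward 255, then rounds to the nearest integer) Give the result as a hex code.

#D3CCFB

#3616EB is rgb(54, 22, 235).
A 78% tint moves each channel 78% toward 255:
  R: 54 + 0.78×(255−54) = 54 + 156.78 = 210.78 → 211
  G: 22 + 181.74 = 203.74 → 204
  B: 235 + 0.78×(255−235) = 235 + 15.6 = 250.6 → 251
rgb(211, 204, 251) = #D3CCFB.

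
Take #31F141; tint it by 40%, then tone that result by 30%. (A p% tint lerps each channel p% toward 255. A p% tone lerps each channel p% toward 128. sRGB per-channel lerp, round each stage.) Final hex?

#31F141 is rgb(49, 241, 65).
A 40% tint moves each channel 40% toward 255:
  R: 49 + 82.4 = 131.4 → 131
  G: 241 + 0.4×(255−241) = 241 + 5.6 = 246.6 → 247
  B: 65 + 76 = 141 → 141
After the tint: rgb(131, 247, 141) = #83F78D.
Per channel, c → c + 0.3(128 − c):
  R: 131 + 0.3×(128−131) = 131 − 0.9 = 130.1 → 130
  G: 247 − 35.7 = 211.3 → 211
  B: 141 + 0.3×(128−141) = 141 − 3.9 = 137.1 → 137
rgb(130, 211, 137) = #82D389.

#82D389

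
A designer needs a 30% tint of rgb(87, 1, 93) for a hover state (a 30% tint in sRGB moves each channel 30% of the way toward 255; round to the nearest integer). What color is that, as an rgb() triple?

A 30% tint moves each channel 30% toward 255:
  R: 87 + 0.3×(255−87) = 87 + 50.4 = 137.4 → 137
  G: 1 + 76.2 = 77.2 → 77
  B: 93 + 0.3×(255−93) = 93 + 48.6 = 141.6 → 142

rgb(137, 77, 142)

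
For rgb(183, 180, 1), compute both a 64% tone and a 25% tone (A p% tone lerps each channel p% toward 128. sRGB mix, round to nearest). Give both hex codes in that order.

#949352, #a9a721

64% tone:
  R: 183 + 0.64×(128−183) = 183 − 35.2 = 147.8 → 148
  G: 180 − 33.28 = 146.72 → 147
  B: 1 + 81.28 = 82.28 → 82
  → #949352
25% tone:
  R: 183 − 13.75 = 169.25 → 169
  G: 180 + 0.25×(128−180) = 180 − 13 = 167 → 167
  B: 1 + 0.25×(128−1) = 1 + 31.75 = 32.75 → 33
  → #a9a721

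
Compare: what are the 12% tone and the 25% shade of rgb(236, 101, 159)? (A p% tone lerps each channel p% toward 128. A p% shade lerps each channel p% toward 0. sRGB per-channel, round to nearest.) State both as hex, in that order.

12% tone:
  R: 236 + 0.12×(128−236) = 236 − 12.96 = 223.04 → 223
  G: 101 + 0.12×(128−101) = 101 + 3.24 = 104.24 → 104
  B: 159 − 3.72 = 155.28 → 155
  → #DF689B
25% shade:
  R: 236 + 0.25×(0−236) = 236 − 59 = 177 → 177
  G: 101 + 0.25×(0−101) = 101 − 25.25 = 75.75 → 76
  B: 159 − 39.75 = 119.25 → 119
  → #B14C77

#DF689B, #B14C77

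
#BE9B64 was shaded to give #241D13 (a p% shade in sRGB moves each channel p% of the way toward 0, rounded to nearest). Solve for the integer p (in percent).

81%

#BE9B64 is rgb(190, 155, 100); #241D13 is rgb(36, 29, 19).
On the R channel (widest range): 36 ≈ 190 + (p/100)(0 − 190), so p ≈ 100×(36 − 190)/(0 − 190) = -15400/-190 = 81.05.
p = 81 reproduces all three channels after rounding.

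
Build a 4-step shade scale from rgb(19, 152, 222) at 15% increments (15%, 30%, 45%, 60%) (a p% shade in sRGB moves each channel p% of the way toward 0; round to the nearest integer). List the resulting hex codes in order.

#1081BD, #0D6A9B, #0A547A, #083D59

15%: (19 − 2.85 = 16.15→16, 152 − 22.8 = 129.2→129, 222 − 33.3 = 188.7→189) → #1081BD
30%: (19 − 5.7 = 13.3→13, 152 − 45.6 = 106.4→106, 222 − 66.6 = 155.4→155) → #0D6A9B
45%: (19 − 8.55 = 10.45→10, 152 − 68.4 = 83.6→84, 222 − 99.9 = 122.1→122) → #0A547A
60%: (19 − 11.4 = 7.6→8, 152 − 91.2 = 60.8→61, 222 − 133.2 = 88.8→89) → #083D59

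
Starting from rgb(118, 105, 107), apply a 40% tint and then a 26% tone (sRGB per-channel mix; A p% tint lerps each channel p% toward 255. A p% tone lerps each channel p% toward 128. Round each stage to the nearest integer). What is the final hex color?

#a19b9c

Per channel, c → c + 0.4(255 − c):
  R: 118 + 0.4×(255−118) = 118 + 54.8 = 172.8 → 173
  G: 105 + 60 = 165 → 165
  B: 107 + 59.2 = 166.2 → 166
After the tint: rgb(173, 165, 166) = #ada5a6.
A 26% tone moves each channel 26% toward 128:
  R: 173 + 0.26×(128−173) = 173 − 11.7 = 161.3 → 161
  G: 165 + 0.26×(128−165) = 165 − 9.62 = 155.38 → 155
  B: 166 + 0.26×(128−166) = 166 − 9.88 = 156.12 → 156
rgb(161, 155, 156) = #a19b9c.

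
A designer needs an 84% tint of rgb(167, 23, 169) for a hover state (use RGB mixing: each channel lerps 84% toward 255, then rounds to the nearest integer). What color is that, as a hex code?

Per channel, c → c + 0.84(255 − c):
  R: 167 + 0.84×(255−167) = 167 + 73.92 = 240.92 → 241
  G: 23 + 194.88 = 217.88 → 218
  B: 169 + 0.84×(255−169) = 169 + 72.24 = 241.24 → 241
rgb(241, 218, 241) = #F1DAF1.

#F1DAF1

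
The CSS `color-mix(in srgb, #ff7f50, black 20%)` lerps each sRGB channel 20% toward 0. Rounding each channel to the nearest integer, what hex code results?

#ff7f50 is rgb(255, 127, 80).
Lerp each channel 20% toward 0:
  R: 255 − 51 = 204 → 204
  G: 127 − 25.4 = 101.6 → 102
  B: 80 + 0.2×(0−80) = 80 − 16 = 64 → 64
rgb(204, 102, 64) = #cc6640.

#cc6640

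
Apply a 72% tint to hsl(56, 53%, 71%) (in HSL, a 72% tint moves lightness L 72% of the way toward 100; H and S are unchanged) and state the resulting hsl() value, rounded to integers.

L moves 72% from 71 toward 100: 71 + 20.88 = 91.88 → 92.
H and S are unchanged.

hsl(56, 53%, 92%)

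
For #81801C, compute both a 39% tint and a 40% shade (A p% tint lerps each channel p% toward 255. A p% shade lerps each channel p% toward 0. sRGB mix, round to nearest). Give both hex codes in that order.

#B2B275, #4D4D11

#81801C is rgb(129, 128, 28).
39% tint:
  R: 129 + 49.14 = 178.14 → 178
  G: 128 + 0.39×(255−128) = 128 + 49.53 = 177.53 → 178
  B: 28 + 88.53 = 116.53 → 117
  → #B2B275
40% shade:
  R: 129 − 51.6 = 77.4 → 77
  G: 128 + 0.4×(0−128) = 128 − 51.2 = 76.8 → 77
  B: 28 + 0.4×(0−28) = 28 − 11.2 = 16.8 → 17
  → #4D4D11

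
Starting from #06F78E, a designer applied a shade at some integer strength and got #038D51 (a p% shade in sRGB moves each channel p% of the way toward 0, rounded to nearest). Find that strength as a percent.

43%

#06F78E is rgb(6, 247, 142); #038D51 is rgb(3, 141, 81).
On the G channel (widest range): 141 ≈ 247 + (p/100)(0 − 247), so p ≈ 100×(141 − 247)/(0 − 247) = -10600/-247 = 42.91.
p = 43 reproduces all three channels after rounding.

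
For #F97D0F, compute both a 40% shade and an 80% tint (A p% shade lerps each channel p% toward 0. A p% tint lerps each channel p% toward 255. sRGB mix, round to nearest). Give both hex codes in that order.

#954B09, #FEE5CF

#F97D0F is rgb(249, 125, 15).
40% shade:
  R: 249 + 0.4×(0−249) = 249 − 99.6 = 149.4 → 149
  G: 125 + 0.4×(0−125) = 125 − 50 = 75 → 75
  B: 15 + 0.4×(0−15) = 15 − 6 = 9 → 9
  → #954B09
80% tint:
  R: 249 + 0.8×(255−249) = 249 + 4.8 = 253.8 → 254
  G: 125 + 104 = 229 → 229
  B: 15 + 192 = 207 → 207
  → #FEE5CF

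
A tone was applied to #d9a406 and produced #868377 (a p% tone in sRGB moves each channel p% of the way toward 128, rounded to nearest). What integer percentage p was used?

#d9a406 is rgb(217, 164, 6); #868377 is rgb(134, 131, 119).
On the B channel (widest range): 119 ≈ 6 + (p/100)(128 − 6), so p ≈ 100×(119 − 6)/(128 − 6) = 11300/122 = 92.62.
p = 93 reproduces all three channels after rounding.

93%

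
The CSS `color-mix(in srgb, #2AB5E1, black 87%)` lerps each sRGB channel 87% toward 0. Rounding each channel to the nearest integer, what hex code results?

#05181D

#2AB5E1 is rgb(42, 181, 225).
Lerp each channel 87% toward 0:
  R: 42 − 36.54 = 5.46 → 5
  G: 181 − 157.47 = 23.53 → 24
  B: 225 + 0.87×(0−225) = 225 − 195.75 = 29.25 → 29
rgb(5, 24, 29) = #05181D.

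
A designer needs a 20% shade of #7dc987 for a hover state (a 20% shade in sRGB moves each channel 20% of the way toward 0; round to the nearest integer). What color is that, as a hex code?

#64a16c

#7dc987 is rgb(125, 201, 135).
A 20% shade moves each channel 20% toward 0:
  R: 125 + 0.2×(0−125) = 125 − 25 = 100 → 100
  G: 201 + 0.2×(0−201) = 201 − 40.2 = 160.8 → 161
  B: 135 + 0.2×(0−135) = 135 − 27 = 108 → 108
rgb(100, 161, 108) = #64a16c.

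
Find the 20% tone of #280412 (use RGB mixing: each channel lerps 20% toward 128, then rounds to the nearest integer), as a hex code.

#280412 is rgb(40, 4, 18).
Per channel, c → c + 0.2(128 − c):
  R: 40 + 17.6 = 57.6 → 58
  G: 4 + 24.8 = 28.8 → 29
  B: 18 + 22 = 40 → 40
rgb(58, 29, 40) = #3A1D28.

#3A1D28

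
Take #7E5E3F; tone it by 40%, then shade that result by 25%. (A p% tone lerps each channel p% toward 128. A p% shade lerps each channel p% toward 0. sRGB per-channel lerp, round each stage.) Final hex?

#5F5143

#7E5E3F is rgb(126, 94, 63).
Lerp each channel 40% toward 128:
  R: 126 + 0.8 = 126.8 → 127
  G: 94 + 0.4×(128−94) = 94 + 13.6 = 107.6 → 108
  B: 63 + 0.4×(128−63) = 63 + 26 = 89 → 89
After the tone: rgb(127, 108, 89) = #7F6C59.
Lerp each channel 25% toward 0:
  R: 127 − 31.75 = 95.25 → 95
  G: 108 + 0.25×(0−108) = 108 − 27 = 81 → 81
  B: 89 − 22.25 = 66.75 → 67
rgb(95, 81, 67) = #5F5143.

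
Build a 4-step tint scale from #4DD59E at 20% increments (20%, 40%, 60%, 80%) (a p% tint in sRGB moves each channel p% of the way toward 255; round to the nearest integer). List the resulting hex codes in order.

#4DD59E is rgb(77, 213, 158).
20%: (77 + 35.6 = 112.6→113, 213 + 8.4 = 221.4→221, 158 + 19.4 = 177.4→177) → #71DDB1
40%: (77 + 71.2 = 148.2→148, 213 + 16.8 = 229.8→230, 158 + 38.8 = 196.8→197) → #94E6C5
60%: (77 + 106.8 = 183.8→184, 213 + 25.2 = 238.2→238, 158 + 58.2 = 216.2→216) → #B8EED8
80%: (77 + 142.4 = 219.4→219, 213 + 33.6 = 246.6→247, 158 + 77.6 = 235.6→236) → #DBF7EC

#71DDB1, #94E6C5, #B8EED8, #DBF7EC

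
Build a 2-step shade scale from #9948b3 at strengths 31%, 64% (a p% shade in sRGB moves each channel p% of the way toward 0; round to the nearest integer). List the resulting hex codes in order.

#9948b3 is rgb(153, 72, 179).
31%: (153 − 47.43 = 105.57→106, 72 − 22.32 = 49.68→50, 179 − 55.49 = 123.51→124) → #6a327c
64%: (153 − 97.92 = 55.08→55, 72 − 46.08 = 25.92→26, 179 − 114.56 = 64.44→64) → #371a40

#6a327c, #371a40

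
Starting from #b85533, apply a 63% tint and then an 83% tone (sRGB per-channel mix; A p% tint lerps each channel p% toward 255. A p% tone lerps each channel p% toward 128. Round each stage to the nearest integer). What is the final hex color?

#b85533 is rgb(184, 85, 51).
Lerp each channel 63% toward 255:
  R: 184 + 0.63×(255−184) = 184 + 44.73 = 228.73 → 229
  G: 85 + 0.63×(255−85) = 85 + 107.1 = 192.1 → 192
  B: 51 + 0.63×(255−51) = 51 + 128.52 = 179.52 → 180
After the tint: rgb(229, 192, 180) = #e5c0b4.
Per channel, c → c + 0.83(128 − c):
  R: 229 + 0.83×(128−229) = 229 − 83.83 = 145.17 → 145
  G: 192 + 0.83×(128−192) = 192 − 53.12 = 138.88 → 139
  B: 180 − 43.16 = 136.84 → 137
rgb(145, 139, 137) = #918b89.

#918b89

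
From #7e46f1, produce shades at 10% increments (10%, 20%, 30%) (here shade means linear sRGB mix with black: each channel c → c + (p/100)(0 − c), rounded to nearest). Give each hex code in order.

#7e46f1 is rgb(126, 70, 241).
10%: (126 − 12.6 = 113.4→113, 70 − 7 = 63→63, 241 − 24.1 = 216.9→217) → #713fd9
20%: (126 − 25.2 = 100.8→101, 70 − 14 = 56→56, 241 − 48.2 = 192.8→193) → #6538c1
30%: (126 − 37.8 = 88.2→88, 70 − 21 = 49→49, 241 − 72.3 = 168.7→169) → #5831a9

#713fd9, #6538c1, #5831a9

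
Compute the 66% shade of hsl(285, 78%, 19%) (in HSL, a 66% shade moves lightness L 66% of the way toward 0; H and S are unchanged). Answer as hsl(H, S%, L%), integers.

L moves 66% from 19 toward 0: 19 − 12.54 = 6.46 → 6.
H and S are unchanged.

hsl(285, 78%, 6%)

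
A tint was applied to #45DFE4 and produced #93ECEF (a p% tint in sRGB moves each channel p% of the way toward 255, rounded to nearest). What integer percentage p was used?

#45DFE4 is rgb(69, 223, 228); #93ECEF is rgb(147, 236, 239).
On the R channel (widest range): 147 ≈ 69 + (p/100)(255 − 69), so p ≈ 100×(147 − 69)/(255 − 69) = 7800/186 = 41.94.
p = 42 reproduces all three channels after rounding.

42%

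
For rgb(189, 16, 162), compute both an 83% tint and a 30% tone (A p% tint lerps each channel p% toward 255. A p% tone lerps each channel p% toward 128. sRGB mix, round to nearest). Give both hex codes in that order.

#F4D6EF, #AB3298

83% tint:
  R: 189 + 54.78 = 243.78 → 244
  G: 16 + 198.37 = 214.37 → 214
  B: 162 + 0.83×(255−162) = 162 + 77.19 = 239.19 → 239
  → #F4D6EF
30% tone:
  R: 189 + 0.3×(128−189) = 189 − 18.3 = 170.7 → 171
  G: 16 + 33.6 = 49.6 → 50
  B: 162 + 0.3×(128−162) = 162 − 10.2 = 151.8 → 152
  → #AB3298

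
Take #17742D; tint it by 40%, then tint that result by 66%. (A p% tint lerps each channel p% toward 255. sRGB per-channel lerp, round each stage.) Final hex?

#D0E3D4

#17742D is rgb(23, 116, 45).
Lerp each channel 40% toward 255:
  R: 23 + 92.8 = 115.8 → 116
  G: 116 + 0.4×(255−116) = 116 + 55.6 = 171.6 → 172
  B: 45 + 0.4×(255−45) = 45 + 84 = 129 → 129
After the tint: rgb(116, 172, 129) = #74AC81.
Per channel, c → c + 0.66(255 − c):
  R: 116 + 0.66×(255−116) = 116 + 91.74 = 207.74 → 208
  G: 172 + 54.78 = 226.78 → 227
  B: 129 + 0.66×(255−129) = 129 + 83.16 = 212.16 → 212
rgb(208, 227, 212) = #D0E3D4.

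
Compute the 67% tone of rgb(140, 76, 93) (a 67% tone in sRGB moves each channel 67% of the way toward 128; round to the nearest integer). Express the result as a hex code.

#846F74

A 67% tone moves each channel 67% toward 128:
  R: 140 − 8.04 = 131.96 → 132
  G: 76 + 34.84 = 110.84 → 111
  B: 93 + 23.45 = 116.45 → 116
rgb(132, 111, 116) = #846F74.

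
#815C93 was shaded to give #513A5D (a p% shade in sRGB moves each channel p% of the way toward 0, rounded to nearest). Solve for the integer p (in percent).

#815C93 is rgb(129, 92, 147); #513A5D is rgb(81, 58, 93).
On the B channel (widest range): 93 ≈ 147 + (p/100)(0 − 147), so p ≈ 100×(93 − 147)/(0 − 147) = -5400/-147 = 36.73.
p = 37 reproduces all three channels after rounding.

37%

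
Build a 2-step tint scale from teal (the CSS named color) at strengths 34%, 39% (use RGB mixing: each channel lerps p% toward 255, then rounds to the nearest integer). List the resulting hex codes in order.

#57abab, #63b2b2

CSS teal is rgb(0, 128, 128).
34%: (0 + 86.7 = 86.7→87, 128 + 43.18 = 171.18→171, 128 + 43.18 = 171.18→171) → #57abab
39%: (0 + 99.45 = 99.45→99, 128 + 49.53 = 177.53→178, 128 + 49.53 = 177.53→178) → #63b2b2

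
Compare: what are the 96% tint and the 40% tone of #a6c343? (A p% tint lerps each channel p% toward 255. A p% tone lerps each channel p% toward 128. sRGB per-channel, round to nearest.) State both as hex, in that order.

#fbfdf7, #97a85b

#a6c343 is rgb(166, 195, 67).
96% tint:
  R: 166 + 85.44 = 251.44 → 251
  G: 195 + 0.96×(255−195) = 195 + 57.6 = 252.6 → 253
  B: 67 + 0.96×(255−67) = 67 + 180.48 = 247.48 → 247
  → #fbfdf7
40% tone:
  R: 166 + 0.4×(128−166) = 166 − 15.2 = 150.8 → 151
  G: 195 + 0.4×(128−195) = 195 − 26.8 = 168.2 → 168
  B: 67 + 24.4 = 91.4 → 91
  → #97a85b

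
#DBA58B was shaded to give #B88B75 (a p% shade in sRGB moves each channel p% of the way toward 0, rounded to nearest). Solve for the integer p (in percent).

16%

#DBA58B is rgb(219, 165, 139); #B88B75 is rgb(184, 139, 117).
On the R channel (widest range): 184 ≈ 219 + (p/100)(0 − 219), so p ≈ 100×(184 − 219)/(0 − 219) = -3500/-219 = 15.98.
p = 16 reproduces all three channels after rounding.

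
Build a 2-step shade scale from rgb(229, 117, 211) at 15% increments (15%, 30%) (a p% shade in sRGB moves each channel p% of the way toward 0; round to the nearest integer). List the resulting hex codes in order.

15%: (229 − 34.35 = 194.65→195, 117 − 17.55 = 99.45→99, 211 − 31.65 = 179.35→179) → #C363B3
30%: (229 − 68.7 = 160.3→160, 117 − 35.1 = 81.9→82, 211 − 63.3 = 147.7→148) → #A05294

#C363B3, #A05294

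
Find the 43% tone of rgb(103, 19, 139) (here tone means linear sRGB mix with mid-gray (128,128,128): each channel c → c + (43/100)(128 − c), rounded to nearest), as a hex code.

#724286

Per channel, c → c + 0.43(128 − c):
  R: 103 + 0.43×(128−103) = 103 + 10.75 = 113.75 → 114
  G: 19 + 0.43×(128−19) = 19 + 46.87 = 65.87 → 66
  B: 139 + 0.43×(128−139) = 139 − 4.73 = 134.27 → 134
rgb(114, 66, 134) = #724286.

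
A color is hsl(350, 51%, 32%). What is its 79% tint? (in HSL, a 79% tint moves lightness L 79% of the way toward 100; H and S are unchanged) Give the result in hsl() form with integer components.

hsl(350, 51%, 86%)

L moves 79% from 32 toward 100: 32 + 53.72 = 85.72 → 86.
H and S are unchanged.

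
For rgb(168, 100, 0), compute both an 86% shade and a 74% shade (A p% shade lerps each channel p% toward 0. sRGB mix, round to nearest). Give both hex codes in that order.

#180e00, #2c1a00

86% shade:
  R: 168 + 0.86×(0−168) = 168 − 144.48 = 23.52 → 24
  G: 100 + 0.86×(0−100) = 100 − 86 = 14 → 14
  B: 0 + 0.86×(0−0) = 0 + 0 = 0 → 0
  → #180e00
74% shade:
  R: 168 − 124.32 = 43.68 → 44
  G: 100 + 0.74×(0−100) = 100 − 74 = 26 → 26
  B: 0 + 0 = 0 → 0
  → #2c1a00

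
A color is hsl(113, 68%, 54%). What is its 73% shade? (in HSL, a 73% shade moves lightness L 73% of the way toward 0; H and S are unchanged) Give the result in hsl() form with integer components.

L moves 73% from 54 toward 0: 54 − 39.42 = 14.58 → 15.
H and S are unchanged.

hsl(113, 68%, 15%)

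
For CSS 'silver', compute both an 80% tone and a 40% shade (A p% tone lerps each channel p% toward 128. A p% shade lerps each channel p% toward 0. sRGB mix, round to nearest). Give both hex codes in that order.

#8D8D8D, #737373

CSS silver is rgb(192, 192, 192).
80% tone:
  R: 192 − 51.2 = 140.8 → 141
  G: 192 + 0.8×(128−192) = 192 − 51.2 = 140.8 → 141
  B: 192 + 0.8×(128−192) = 192 − 51.2 = 140.8 → 141
  → #8D8D8D
40% shade:
  R: 192 − 76.8 = 115.2 → 115
  G: 192 + 0.4×(0−192) = 192 − 76.8 = 115.2 → 115
  B: 192 + 0.4×(0−192) = 192 − 76.8 = 115.2 → 115
  → #737373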